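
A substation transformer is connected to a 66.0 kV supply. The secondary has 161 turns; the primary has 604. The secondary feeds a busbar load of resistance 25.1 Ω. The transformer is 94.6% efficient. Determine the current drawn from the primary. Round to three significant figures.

V_s = 66000 × 161/604 = 17593 V.
I_s = V_s/R = 17593/25.1 = 700.90 A.
P_out = V_s I_s = 17593 × 700.90 = 1.2331×10^7 W.
P_in = P_out/η = 1.2331×10^7/0.946 = 1.3035×10^7 W.
I_p = P_in/V_p = 1.3035×10^7/66000 = 197 A.

I_p ≈ 197 A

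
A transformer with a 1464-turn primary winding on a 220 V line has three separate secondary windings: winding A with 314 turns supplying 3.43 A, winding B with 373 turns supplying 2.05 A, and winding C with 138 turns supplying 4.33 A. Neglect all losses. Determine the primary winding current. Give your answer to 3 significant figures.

I_p ≈ 1.67 A

V_A = 220 × 314/1464 = 47.186 V; V_B = 220 × 373/1464 = 56.052 V; V_C = 220 × 138/1464 = 20.738 V.
P_out = V_A I_A + V_B I_B + V_C I_C = 47.186×3.43 + 56.052×2.05 + 20.738×4.33 = 161.85 + 114.91 + 89.794 = 366.55 W.
Ideal ⇒ P_in = P_out, so I_p = P_out/V_p = 366.55/220 = 1.67 A.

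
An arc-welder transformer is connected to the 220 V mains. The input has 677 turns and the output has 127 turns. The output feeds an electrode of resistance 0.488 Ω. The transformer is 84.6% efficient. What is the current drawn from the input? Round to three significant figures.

V_out = 220 × 127/677 = 41.270 V.
I_out = V_out/R = 41.270/0.488 = 84.570 A.
P_out = V_out I_out = 41.270 × 84.570 = 3490.2 W.
P_in = P_out/η = 3490.2/0.846 = 4125.6 W.
I_in = P_in/V_in = 4125.6/220 = 18.8 A.

I_in ≈ 18.8 A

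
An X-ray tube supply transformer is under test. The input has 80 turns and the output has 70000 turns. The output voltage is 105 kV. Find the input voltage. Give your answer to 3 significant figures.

V_in ≈ 120 V

V_in/V_out = N_in/N_out, so V_in = 105000 × 80/70000 = 120 V.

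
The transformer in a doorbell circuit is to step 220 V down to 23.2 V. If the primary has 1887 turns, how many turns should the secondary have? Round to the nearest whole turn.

N_s/N_p = V_s/V_p, so N_s = 1887 × 23.2/220 = 199.0 ≈ 199 turns.

N_s = 199 turns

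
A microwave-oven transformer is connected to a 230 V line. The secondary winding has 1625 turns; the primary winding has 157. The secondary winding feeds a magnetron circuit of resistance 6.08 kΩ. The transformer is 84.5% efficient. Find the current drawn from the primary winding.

I_p ≈ 4.80 A

V_s = 230 × 1625/157 = 2380.6 V.
I_s = V_s/R = 2380.6/6080 = 0.39154 A.
P_out = V_s I_s = 2380.6 × 0.39154 = 932.09 W.
P_in = P_out/η = 932.09/0.845 = 1103.1 W.
I_p = P_in/V_p = 1103.1/230 = 4.80 A.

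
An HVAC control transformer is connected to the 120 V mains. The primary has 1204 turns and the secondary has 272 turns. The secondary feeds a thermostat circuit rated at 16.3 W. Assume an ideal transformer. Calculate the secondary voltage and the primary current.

V_s ≈ 27.1 V, I_p ≈ 0.136 A

V_s = V_p × N_s/N_p = 120 × 272/1204 = 27.110 V.
I_s = P/V_s = 16.3/27.110 = 0.60126 A.
I_p = I_s × N_s/N_p = 0.60126 × 272/1204 = 0.136 A.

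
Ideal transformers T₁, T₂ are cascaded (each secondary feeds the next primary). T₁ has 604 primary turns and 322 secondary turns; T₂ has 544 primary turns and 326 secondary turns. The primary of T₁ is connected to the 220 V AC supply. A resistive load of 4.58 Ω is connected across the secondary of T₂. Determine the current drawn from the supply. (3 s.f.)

After T₁: V = 220.00 × 322/604 = 117.28 V.
After T₂: V = 117.28 × 326/544 = 70.285 V.
I_load = 70.285/4.58 = 15.346 A, so P_out = 70.285 × 15.346 = 1078.6 W.
All ideal ⇒ P_in = P_out, so I_supply = 1078.6/220 = 4.90 A.

I_supply ≈ 4.90 A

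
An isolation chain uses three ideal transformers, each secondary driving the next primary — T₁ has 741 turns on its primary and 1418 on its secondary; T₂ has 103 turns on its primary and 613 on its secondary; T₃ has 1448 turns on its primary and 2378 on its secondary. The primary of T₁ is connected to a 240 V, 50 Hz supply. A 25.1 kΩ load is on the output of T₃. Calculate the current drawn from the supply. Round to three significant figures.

I_supply ≈ 3.34 A

Secondary of T₁: V = 240.00 × 1418/741 = 459.27 V.
Secondary of T₂: V = 459.27 × 613/103 = 2733.3 V.
Secondary of T₃: V = 2733.3 × 2378/1448 = 4488.9 V.
I_load = 4488.9/25100 = 0.17884 A, so P_out = 4488.9 × 0.17884 = 802.78 W.
All ideal ⇒ P_in = P_out, so I_supply = 802.78/240 = 3.34 A.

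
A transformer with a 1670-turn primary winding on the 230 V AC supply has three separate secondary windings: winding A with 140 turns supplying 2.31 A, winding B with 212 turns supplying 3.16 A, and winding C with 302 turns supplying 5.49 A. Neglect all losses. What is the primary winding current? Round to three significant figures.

V_A = 230 × 140/1670 = 19.281 V; V_B = 230 × 212/1670 = 29.198 V; V_C = 230 × 302/1670 = 41.593 V.
P_out = V_A I_A + V_B I_B + V_C I_C = 19.281×2.31 + 29.198×3.16 + 41.593×5.49 = 44.540 + 92.264 + 228.34 = 365.15 W.
Ideal ⇒ P_in = P_out, so I_p = P_out/V_p = 365.15/230 = 1.59 A.

I_p ≈ 1.59 A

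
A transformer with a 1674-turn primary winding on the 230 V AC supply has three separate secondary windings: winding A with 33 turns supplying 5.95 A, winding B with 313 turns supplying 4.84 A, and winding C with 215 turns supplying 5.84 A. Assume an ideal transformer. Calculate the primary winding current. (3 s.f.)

I_p ≈ 1.77 A

V_A = 230 × 33/1674 = 4.5341 V; V_B = 230 × 313/1674 = 43.005 V; V_C = 230 × 215/1674 = 29.540 V.
P_out = V_A I_A + V_B I_B + V_C I_C = 4.5341×5.95 + 43.005×4.84 + 29.540×5.84 = 26.978 + 208.14 + 172.51 = 407.63 W.
Ideal ⇒ P_in = P_out, so I_p = P_out/V_p = 407.63/230 = 1.77 A.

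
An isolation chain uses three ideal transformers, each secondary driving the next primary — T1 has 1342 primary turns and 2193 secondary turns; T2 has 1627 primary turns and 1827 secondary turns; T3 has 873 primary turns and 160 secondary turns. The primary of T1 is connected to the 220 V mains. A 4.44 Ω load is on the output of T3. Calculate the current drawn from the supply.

I_supply ≈ 5.60 A

Secondary of T1: V = 220.00 × 2193/1342 = 359.51 V.
Secondary of T2: V = 359.51 × 1827/1627 = 403.70 V.
Secondary of T3: V = 403.70 × 160/873 = 73.989 V.
I_load = 73.989/4.44 = 16.664 A, so P_out = 73.989 × 16.664 = 1233.0 W.
All ideal ⇒ P_in = P_out, so I_supply = 1233.0/220 = 5.60 A.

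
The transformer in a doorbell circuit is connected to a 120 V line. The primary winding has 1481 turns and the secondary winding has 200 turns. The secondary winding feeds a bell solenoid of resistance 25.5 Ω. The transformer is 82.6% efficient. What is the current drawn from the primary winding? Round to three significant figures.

V_s = 120 × 200/1481 = 16.205 V.
I_s = V_s/R = 16.205/25.5 = 0.63550 A.
P_out = V_s I_s = 16.205 × 0.63550 = 10.298 W.
P_in = P_out/η = 10.298/0.826 = 12.468 W.
I_p = P_in/V_p = 12.468/120 = 0.104 A.

I_p ≈ 0.104 A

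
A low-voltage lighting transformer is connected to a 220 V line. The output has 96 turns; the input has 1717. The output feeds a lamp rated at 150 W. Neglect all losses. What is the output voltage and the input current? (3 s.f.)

V_out ≈ 12.3 V, I_in ≈ 0.682 A

V_out = V_in × N_out/N_in = 220 × 96/1717 = 12.301 V.
I_out = P/V_out = 150/12.301 = 12.195 A.
I_in = I_out × N_out/N_in = 12.195 × 96/1717 = 0.682 A.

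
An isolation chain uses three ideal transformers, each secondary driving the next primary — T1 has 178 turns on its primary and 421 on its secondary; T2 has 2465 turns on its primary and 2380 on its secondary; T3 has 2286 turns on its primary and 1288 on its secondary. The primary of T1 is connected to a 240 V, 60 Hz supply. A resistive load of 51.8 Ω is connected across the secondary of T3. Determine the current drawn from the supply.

After T1: V = 240.00 × 421/178 = 567.64 V.
After T2: V = 567.64 × 2380/2465 = 548.07 V.
After T3: V = 548.07 × 1288/2286 = 308.80 V.
I_load = 308.80/51.8 = 5.9613 A, so P_out = 308.80 × 5.9613 = 1840.8 W.
All ideal ⇒ P_in = P_out, so I_supply = 1840.8/240 = 7.67 A.

I_supply ≈ 7.67 A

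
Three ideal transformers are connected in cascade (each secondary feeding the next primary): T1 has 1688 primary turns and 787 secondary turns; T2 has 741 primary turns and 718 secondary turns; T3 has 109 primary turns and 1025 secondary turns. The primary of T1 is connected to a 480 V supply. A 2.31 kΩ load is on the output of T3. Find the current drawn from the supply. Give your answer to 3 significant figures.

After T1: V = 480.00 × 787/1688 = 223.79 V.
After T2: V = 223.79 × 718/741 = 216.85 V.
After T3: V = 216.85 × 1025/109 = 2039.1 V.
I_load = 2039.1/2310 = 0.88274 A, so P_out = 2039.1 × 0.88274 = 1800.0 W.
All ideal ⇒ P_in = P_out, so I_supply = 1800.0/480 = 3.75 A.

I_supply ≈ 3.75 A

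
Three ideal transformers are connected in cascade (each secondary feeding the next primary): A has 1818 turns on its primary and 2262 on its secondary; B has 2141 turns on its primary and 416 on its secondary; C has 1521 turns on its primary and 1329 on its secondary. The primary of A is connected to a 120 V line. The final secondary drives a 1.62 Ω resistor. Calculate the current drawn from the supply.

I_supply ≈ 3.31 A

After A: V = 120.00 × 2262/1818 = 149.31 V.
After B: V = 149.31 × 416/2141 = 29.011 V.
After C: V = 29.011 × 1329/1521 = 25.349 V.
I_load = 25.349/1.62 = 15.647 A, so P_out = 25.349 × 15.647 = 396.63 W.
All ideal ⇒ P_in = P_out, so I_supply = 396.63/120 = 3.31 A.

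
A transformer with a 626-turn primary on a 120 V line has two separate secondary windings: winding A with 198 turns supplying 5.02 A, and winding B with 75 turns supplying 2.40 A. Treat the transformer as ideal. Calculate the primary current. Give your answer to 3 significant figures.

I_p ≈ 1.88 A

V_A = 120 × 198/626 = 37.955 V; V_B = 120 × 75/626 = 14.377 V.
P_out = V_A I_A + V_B I_B = 37.955×5.02 + 14.377×2.40 = 190.54 + 34.505 = 225.04 W.
Ideal ⇒ P_in = P_out, so I_p = P_out/V_p = 225.04/120 = 1.88 A.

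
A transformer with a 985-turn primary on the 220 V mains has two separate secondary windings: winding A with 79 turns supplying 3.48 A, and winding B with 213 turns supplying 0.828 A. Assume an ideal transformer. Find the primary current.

I_p ≈ 0.458 A

V_A = 220 × 79/985 = 17.645 V; V_B = 220 × 213/985 = 47.574 V.
P_out = V_A I_A + V_B I_B = 17.645×3.48 + 47.574×0.828 = 61.403 + 39.391 = 100.79 W.
Ideal ⇒ P_in = P_out, so I_p = P_out/V_p = 100.79/220 = 0.458 A.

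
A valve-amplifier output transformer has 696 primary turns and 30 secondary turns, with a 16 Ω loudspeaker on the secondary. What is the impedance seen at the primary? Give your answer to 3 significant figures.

Z_p ≈ 8610 Ω

Z_p = (N_p/N_s)² × Z_s = (696/30)² × 16 = 8610 Ω.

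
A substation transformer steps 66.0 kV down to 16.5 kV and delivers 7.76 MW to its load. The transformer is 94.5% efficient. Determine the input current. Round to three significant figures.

P_in = P_out/η = 7.76×10^6/0.945 = 8.2116×10^6 W.
I_in = P_in/V_in = 8.2116×10^6/66000 = 124 A.

I_in ≈ 124 A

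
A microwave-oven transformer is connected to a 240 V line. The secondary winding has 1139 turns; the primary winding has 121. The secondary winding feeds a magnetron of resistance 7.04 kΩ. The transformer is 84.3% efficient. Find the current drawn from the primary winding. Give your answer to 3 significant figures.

I_p ≈ 3.58 A

V_s = 240 × 1139/121 = 2259.2 V.
I_s = V_s/R = 2259.2/7040 = 0.32091 A.
P_out = V_s I_s = 2259.2 × 0.32091 = 724.98 W.
P_in = P_out/η = 724.98/0.843 = 860.00 W.
I_p = P_in/V_p = 860.00/240 = 3.58 A.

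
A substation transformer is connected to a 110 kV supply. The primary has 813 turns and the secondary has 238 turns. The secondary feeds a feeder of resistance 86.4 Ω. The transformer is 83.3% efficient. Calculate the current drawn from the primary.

V_s = 110000 × 238/813 = 32202 V.
I_s = V_s/R = 32202/86.4 = 372.71 A.
P_out = V_s I_s = 32202 × 372.71 = 1.2002×10^7 W.
P_in = P_out/η = 1.2002×10^7/0.833 = 1.4408×10^7 W.
I_p = P_in/V_p = 1.4408×10^7/110000 = 131 A.

I_p ≈ 131 A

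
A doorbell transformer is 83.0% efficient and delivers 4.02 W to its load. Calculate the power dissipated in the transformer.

P_in = P_out/η = 4.02/0.830 = 4.84337 W.
P_loss = P_in − P_out = 4.84337 − 4.02 = 0.823 W.

P_loss ≈ 0.823 W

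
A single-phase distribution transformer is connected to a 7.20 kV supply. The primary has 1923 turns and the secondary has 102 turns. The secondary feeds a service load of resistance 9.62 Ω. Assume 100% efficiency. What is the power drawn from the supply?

V_s = V_p × N_s/N_p = 7200 × 102/1923 = 381.90 V.
I_s = V_s/R = 381.90/9.62 = 39.699 A.
I_p = I_s × N_s/N_p = 39.699 × 102/1923 = 2.1057 A.
P = V_p I_p = 7200 × 2.1057 = 15200 W.

P ≈ 15200 W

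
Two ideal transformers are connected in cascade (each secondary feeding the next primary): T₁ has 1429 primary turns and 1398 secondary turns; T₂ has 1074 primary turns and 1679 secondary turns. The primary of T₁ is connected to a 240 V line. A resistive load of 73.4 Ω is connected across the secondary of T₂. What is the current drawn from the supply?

I_supply ≈ 7.65 A

After T₁: V = 240.00 × 1398/1429 = 234.79 V.
After T₂: V = 234.79 × 1679/1074 = 367.06 V.
I_load = 367.06/73.4 = 5.0008 A, so P_out = 367.06 × 5.0008 = 1835.6 W.
All ideal ⇒ P_in = P_out, so I_supply = 1835.6/240 = 7.65 A.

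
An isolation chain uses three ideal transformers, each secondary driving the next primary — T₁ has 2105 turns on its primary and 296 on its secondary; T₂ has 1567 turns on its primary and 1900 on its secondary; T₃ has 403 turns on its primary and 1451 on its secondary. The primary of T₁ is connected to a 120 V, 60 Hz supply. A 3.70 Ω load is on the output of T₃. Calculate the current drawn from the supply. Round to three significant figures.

I_supply ≈ 12.2 A

Secondary of T₁: V = 120.00 × 296/2105 = 16.874 V.
Secondary of T₂: V = 16.874 × 1900/1567 = 20.460 V.
Secondary of T₃: V = 20.460 × 1451/403 = 73.666 V.
I_load = 73.666/3.70 = 19.910 A, so P_out = 73.666 × 19.910 = 1466.7 W.
All ideal ⇒ P_in = P_out, so I_supply = 1466.7/120 = 12.2 A.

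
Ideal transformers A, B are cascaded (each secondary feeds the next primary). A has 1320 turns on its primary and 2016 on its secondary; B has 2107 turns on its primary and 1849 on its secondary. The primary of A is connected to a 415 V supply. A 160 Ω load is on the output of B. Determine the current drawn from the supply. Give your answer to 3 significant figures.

Secondary of A: V = 415.00 × 2016/1320 = 633.82 V.
Secondary of B: V = 633.82 × 1849/2107 = 556.21 V.
I_load = 556.21/160 = 3.4763 A, so P_out = 556.21 × 3.4763 = 1933.5 W.
All ideal ⇒ P_in = P_out, so I_supply = 1933.5/415 = 4.66 A.

I_supply ≈ 4.66 A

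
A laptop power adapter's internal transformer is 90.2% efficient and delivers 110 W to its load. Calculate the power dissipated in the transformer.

P_in = P_out/η = 110/0.902 = 121.951 W.
P_loss = P_in − P_out = 121.951 − 110 = 12.0 W.

P_loss ≈ 12.0 W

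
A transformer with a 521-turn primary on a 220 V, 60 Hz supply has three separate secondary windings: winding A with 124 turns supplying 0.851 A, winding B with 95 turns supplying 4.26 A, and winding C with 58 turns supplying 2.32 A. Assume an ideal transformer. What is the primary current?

V_A = 220 × 124/521 = 52.361 V; V_B = 220 × 95/521 = 40.115 V; V_C = 220 × 58/521 = 24.491 V.
P_out = V_A I_A + V_B I_B + V_C I_C = 52.361×0.851 + 40.115×4.26 + 24.491×2.32 = 44.559 + 170.89 + 56.820 = 272.27 W.
Ideal ⇒ P_in = P_out, so I_p = P_out/V_p = 272.27/220 = 1.24 A.

I_p ≈ 1.24 A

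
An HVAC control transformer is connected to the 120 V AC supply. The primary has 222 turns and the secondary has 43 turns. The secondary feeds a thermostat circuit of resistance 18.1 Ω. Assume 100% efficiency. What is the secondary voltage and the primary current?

V_s ≈ 23.2 V, I_p ≈ 0.249 A

V_s = V_p × N_s/N_p = 120 × 43/222 = 23.243 V.
I_s = V_s/R = 23.243/18.1 = 1.2842 A.
I_p = I_s × N_s/N_p = 1.2842 × 43/222 = 0.249 A.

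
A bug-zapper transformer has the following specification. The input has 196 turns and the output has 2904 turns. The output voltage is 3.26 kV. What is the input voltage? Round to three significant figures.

V_in ≈ 220 V

V_in/V_out = N_in/N_out, so V_in = 3260 × 196/2904 = 220 V.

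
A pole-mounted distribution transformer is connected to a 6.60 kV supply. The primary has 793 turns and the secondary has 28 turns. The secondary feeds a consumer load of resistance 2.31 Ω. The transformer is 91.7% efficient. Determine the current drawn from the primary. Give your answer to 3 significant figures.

V_s = 6600 × 28/793 = 233.04 V.
I_s = V_s/R = 233.04/2.31 = 100.88 A.
P_out = V_s I_s = 233.04 × 100.88 = 23510 W.
P_in = P_out/η = 23510/0.917 = 25638 W.
I_p = P_in/V_p = 25638/6600 = 3.88 A.

I_p ≈ 3.88 A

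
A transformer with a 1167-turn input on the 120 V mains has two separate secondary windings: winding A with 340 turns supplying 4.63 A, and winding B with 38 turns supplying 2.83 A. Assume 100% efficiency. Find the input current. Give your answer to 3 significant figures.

I_in ≈ 1.44 A

V_A = 120 × 340/1167 = 34.961 V; V_B = 120 × 38/1167 = 3.9075 V.
P_out = V_A I_A + V_B I_B = 34.961×4.63 + 3.9075×2.83 = 161.87 + 11.058 = 172.93 W.
Ideal ⇒ P_in = P_out, so I_in = P_out/V_in = 172.93/120 = 1.44 A.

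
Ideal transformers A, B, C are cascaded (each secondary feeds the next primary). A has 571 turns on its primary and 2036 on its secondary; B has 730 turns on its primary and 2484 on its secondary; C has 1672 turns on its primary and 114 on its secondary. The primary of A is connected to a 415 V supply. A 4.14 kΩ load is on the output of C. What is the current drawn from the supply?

After A: V = 415.00 × 2036/571 = 1479.8 V.
After B: V = 1479.8 × 2484/730 = 5035.2 V.
After C: V = 5035.2 × 114/1672 = 343.31 V.
I_load = 343.31/4140 = 0.082925 A, so P_out = 343.31 × 0.082925 = 28.469 W.
All ideal ⇒ P_in = P_out, so I_supply = 28.469/415 = 0.0686 A.

I_supply ≈ 0.0686 A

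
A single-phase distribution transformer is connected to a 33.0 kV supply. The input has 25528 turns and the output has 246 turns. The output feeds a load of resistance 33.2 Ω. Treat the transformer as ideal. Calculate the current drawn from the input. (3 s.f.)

I_in ≈ 0.0923 A

V_out = V_in × N_out/N_in = 33000 × 246/25528 = 318.00 V.
I_out = V_out/R = 318.00/33.2 = 9.5784 A.
For an ideal transformer I_in N_in = I_out N_out, so I_in = 9.5784 × 246/25528 = 0.0923 A.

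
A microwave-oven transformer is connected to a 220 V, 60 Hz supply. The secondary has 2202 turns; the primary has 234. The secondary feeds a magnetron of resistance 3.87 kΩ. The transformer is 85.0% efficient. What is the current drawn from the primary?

V_s = 220 × 2202/234 = 2070.3 V.
I_s = V_s/R = 2070.3/3870 = 0.53495 A.
P_out = V_s I_s = 2070.3 × 0.53495 = 1107.5 W.
P_in = P_out/η = 1107.5/0.850 = 1302.9 W.
I_p = P_in/V_p = 1302.9/220 = 5.92 A.

I_p ≈ 5.92 A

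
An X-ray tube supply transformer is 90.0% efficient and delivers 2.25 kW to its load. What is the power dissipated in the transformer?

P_loss ≈ 250 W

P_in = P_out/η = 2250/0.900 = 2500.00 W.
P_loss = P_in − P_out = 2500.00 − 2250 = 250 W.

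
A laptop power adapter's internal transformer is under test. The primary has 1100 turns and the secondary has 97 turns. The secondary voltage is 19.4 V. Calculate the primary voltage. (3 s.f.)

V_p ≈ 220 V

V_p/V_s = N_p/N_s, so V_p = 19.4 × 1100/97 = 220 V.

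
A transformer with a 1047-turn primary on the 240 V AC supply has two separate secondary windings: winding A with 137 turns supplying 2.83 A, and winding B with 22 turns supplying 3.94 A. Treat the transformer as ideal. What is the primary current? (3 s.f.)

V_A = 240 × 137/1047 = 31.404 V; V_B = 240 × 22/1047 = 5.0430 V.
P_out = V_A I_A + V_B I_B = 31.404×2.83 + 5.0430×3.94 = 88.873 + 19.869 = 108.74 W.
Ideal ⇒ P_in = P_out, so I_p = P_out/V_p = 108.74/240 = 0.453 A.

I_p ≈ 0.453 A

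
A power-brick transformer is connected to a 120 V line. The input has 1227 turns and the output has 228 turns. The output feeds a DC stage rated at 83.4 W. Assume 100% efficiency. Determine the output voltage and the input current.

V_out = V_in × N_out/N_in = 120 × 228/1227 = 22.298 V.
I_out = P/V_out = 83.4/22.298 = 3.7402 A.
I_in = I_out × N_out/N_in = 3.7402 × 228/1227 = 0.695 A.

V_out ≈ 22.3 V, I_in ≈ 0.695 A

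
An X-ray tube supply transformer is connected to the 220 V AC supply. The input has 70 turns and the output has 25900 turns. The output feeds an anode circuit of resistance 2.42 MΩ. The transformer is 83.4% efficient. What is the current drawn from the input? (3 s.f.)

V_out = 220 × 25900/70 = 81400 V.
I_out = V_out/R = 81400/(2.42×10^6) = 0.033636 A.
P_out = V_out I_out = 81400 × 0.033636 = 2738.0 W.
P_in = P_out/η = 2738.0/0.834 = 3283.0 W.
I_in = P_in/V_in = 3283.0/220 = 14.9 A.

I_in ≈ 14.9 A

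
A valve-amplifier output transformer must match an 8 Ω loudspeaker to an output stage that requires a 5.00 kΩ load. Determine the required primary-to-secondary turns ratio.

Z_p/Z_s = (N_p/N_s)², so N_p/N_s = √(5000/8) = √625 = 25.0.

N_p/N_s ≈ 25.0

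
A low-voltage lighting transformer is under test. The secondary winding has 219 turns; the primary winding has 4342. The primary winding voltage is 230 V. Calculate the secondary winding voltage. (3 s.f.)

V_s ≈ 11.6 V

V_s/V_p = N_s/N_p, so V_s = 230 × 219/4342 = 11.6 V.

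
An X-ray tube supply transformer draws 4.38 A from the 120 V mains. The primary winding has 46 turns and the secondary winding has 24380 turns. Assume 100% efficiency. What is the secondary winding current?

I_s/I_p = N_p/N_s, so I_s = 4.38 × 46/24380 = 0.00826 A.

I_s ≈ 0.00826 A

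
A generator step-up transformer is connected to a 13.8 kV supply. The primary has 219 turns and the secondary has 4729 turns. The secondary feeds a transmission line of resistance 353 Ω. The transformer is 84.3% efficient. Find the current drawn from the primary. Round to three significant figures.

I_p ≈ 21600 A

V_s = 13800 × 4729/219 = 297990 V.
I_s = V_s/R = 297990/353 = 844.17 A.
P_out = V_s I_s = 297990 × 844.17 = 2.5156×10^8 W.
P_in = P_out/η = 2.5156×10^8/0.843 = 2.9841×10^8 W.
I_p = P_in/V_p = 2.9841×10^8/13800 = 21600 A.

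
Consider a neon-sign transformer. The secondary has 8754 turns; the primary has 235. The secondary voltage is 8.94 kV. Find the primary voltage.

V_p ≈ 240 V

V_p/V_s = N_p/N_s, so V_p = 8940 × 235/8754 = 240 V.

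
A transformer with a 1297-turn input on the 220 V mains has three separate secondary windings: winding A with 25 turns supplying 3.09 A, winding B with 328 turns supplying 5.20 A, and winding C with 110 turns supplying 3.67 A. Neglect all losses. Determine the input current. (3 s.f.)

V_A = 220 × 25/1297 = 4.2406 V; V_B = 220 × 328/1297 = 55.636 V; V_C = 220 × 110/1297 = 18.658 V.
P_out = V_A I_A + V_B I_B + V_C I_C = 4.2406×3.09 + 55.636×5.20 + 18.658×3.67 = 13.103 + 289.31 + 68.476 = 370.89 W.
Ideal ⇒ P_in = P_out, so I_in = P_out/V_in = 370.89/220 = 1.69 A.

I_in ≈ 1.69 A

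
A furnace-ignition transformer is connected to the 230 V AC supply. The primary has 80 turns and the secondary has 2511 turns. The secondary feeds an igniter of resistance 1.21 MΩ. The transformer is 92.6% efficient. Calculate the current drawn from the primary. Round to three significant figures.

I_p ≈ 0.202 A

V_s = 230 × 2511/80 = 7219.1 V.
I_s = V_s/R = 7219.1/(1.21×10^6) = 0.0059662 A.
P_out = V_s I_s = 7219.1 × 0.0059662 = 43.071 W.
P_in = P_out/η = 43.071/0.926 = 46.513 W.
I_p = P_in/V_p = 46.513/230 = 0.202 A.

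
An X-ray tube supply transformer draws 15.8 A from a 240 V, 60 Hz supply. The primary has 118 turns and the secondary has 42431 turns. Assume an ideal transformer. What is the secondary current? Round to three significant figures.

I_s ≈ 0.0439 A

I_s/I_p = N_p/N_s, so I_s = 15.8 × 118/42431 = 0.0439 A.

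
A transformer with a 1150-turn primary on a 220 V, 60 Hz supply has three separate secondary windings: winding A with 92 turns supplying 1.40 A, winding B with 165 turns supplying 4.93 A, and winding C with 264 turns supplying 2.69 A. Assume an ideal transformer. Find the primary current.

I_p ≈ 1.44 A

V_A = 220 × 92/1150 = 17.600 V; V_B = 220 × 165/1150 = 31.565 V; V_C = 220 × 264/1150 = 50.504 V.
P_out = V_A I_A + V_B I_B + V_C I_C = 17.600×1.40 + 31.565×4.93 + 50.504×2.69 = 24.640 + 155.62 + 135.86 = 316.11 W.
Ideal ⇒ P_in = P_out, so I_p = P_out/V_p = 316.11/220 = 1.44 A.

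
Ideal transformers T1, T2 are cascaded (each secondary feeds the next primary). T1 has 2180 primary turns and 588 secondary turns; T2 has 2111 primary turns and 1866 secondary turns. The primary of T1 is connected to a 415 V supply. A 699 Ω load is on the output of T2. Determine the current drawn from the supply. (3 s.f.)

Secondary of T1: V = 415.00 × 588/2180 = 111.94 V.
Secondary of T2: V = 111.94 × 1866/2111 = 98.945 V.
I_load = 98.945/699 = 0.14155 A, so P_out = 98.945 × 0.14155 = 14.006 W.
All ideal ⇒ P_in = P_out, so I_supply = 14.006/415 = 0.0337 A.

I_supply ≈ 0.0337 A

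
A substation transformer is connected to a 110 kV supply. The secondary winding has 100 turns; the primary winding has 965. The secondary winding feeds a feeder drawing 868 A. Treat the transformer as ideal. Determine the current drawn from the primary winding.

I_p ≈ 89.9 A

For an ideal transformer I_p N_p = I_s N_s, so I_p = 868 × 100/965 = 89.9 A.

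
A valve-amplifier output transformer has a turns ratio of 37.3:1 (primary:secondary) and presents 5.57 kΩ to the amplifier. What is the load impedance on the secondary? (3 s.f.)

Z_s = Z_p/(N_p/N_s)² = 5570/37.3² = 4.00 Ω.

Z_s ≈ 4.00 Ω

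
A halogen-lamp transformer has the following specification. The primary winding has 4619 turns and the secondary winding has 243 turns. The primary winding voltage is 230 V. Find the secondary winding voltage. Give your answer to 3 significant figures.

V_s ≈ 12.1 V

V_s/V_p = N_s/N_p, so V_s = 230 × 243/4619 = 12.1 V.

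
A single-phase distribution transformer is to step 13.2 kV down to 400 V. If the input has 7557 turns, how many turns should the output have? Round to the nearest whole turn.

N_out/N_in = V_out/V_in, so N_out = 7557 × 400/13200 = 229.0 ≈ 229 turns.

N_out = 229 turns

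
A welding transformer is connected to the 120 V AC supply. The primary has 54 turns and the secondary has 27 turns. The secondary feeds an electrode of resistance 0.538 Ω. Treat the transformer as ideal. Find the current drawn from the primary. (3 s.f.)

I_p ≈ 55.8 A

V_s = V_p × N_s/N_p = 120 × 27/54 = 60.000 V.
I_s = V_s/R = 60.000/0.538 = 111.52 A.
For an ideal transformer I_p N_p = I_s N_s, so I_p = 111.52 × 27/54 = 55.8 A.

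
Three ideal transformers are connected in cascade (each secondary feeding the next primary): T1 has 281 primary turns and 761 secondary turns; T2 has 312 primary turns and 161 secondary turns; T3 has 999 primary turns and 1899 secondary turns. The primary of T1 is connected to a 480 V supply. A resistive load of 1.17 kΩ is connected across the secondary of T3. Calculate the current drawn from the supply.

After T1: V = 480.00 × 761/281 = 1299.9 V.
After T2: V = 1299.9 × 161/312 = 670.80 V.
After T3: V = 670.80 × 1899/999 = 1275.1 V.
I_load = 1275.1/1170 = 1.0898 A, so P_out = 1275.1 × 1.0898 = 1389.7 W.
All ideal ⇒ P_in = P_out, so I_supply = 1389.7/480 = 2.90 A.

I_supply ≈ 2.90 A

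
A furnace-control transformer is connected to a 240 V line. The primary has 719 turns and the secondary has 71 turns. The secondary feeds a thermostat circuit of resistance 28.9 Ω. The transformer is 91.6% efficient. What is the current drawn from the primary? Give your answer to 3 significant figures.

I_p ≈ 0.0884 A

V_s = 240 × 71/719 = 23.700 V.
I_s = V_s/R = 23.700/28.9 = 0.82005 A.
P_out = V_s I_s = 23.700 × 0.82005 = 19.435 W.
P_in = P_out/η = 19.435/0.916 = 21.217 W.
I_p = P_in/V_p = 21.217/240 = 0.0884 A.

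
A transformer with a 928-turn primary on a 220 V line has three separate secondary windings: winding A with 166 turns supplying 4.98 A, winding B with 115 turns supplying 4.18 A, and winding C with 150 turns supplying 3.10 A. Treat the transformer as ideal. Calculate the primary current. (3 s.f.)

I_p ≈ 1.91 A

V_A = 220 × 166/928 = 39.353 V; V_B = 220 × 115/928 = 27.263 V; V_C = 220 × 150/928 = 35.560 V.
P_out = V_A I_A + V_B I_B + V_C I_C = 39.353×4.98 + 27.263×4.18 + 35.560×3.10 = 195.98 + 113.96 + 110.24 = 420.18 W.
Ideal ⇒ P_in = P_out, so I_p = P_out/V_p = 420.18/220 = 1.91 A.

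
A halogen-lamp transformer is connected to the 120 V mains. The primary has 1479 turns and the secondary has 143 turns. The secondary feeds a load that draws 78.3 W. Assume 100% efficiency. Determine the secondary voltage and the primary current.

V_s = V_p × N_s/N_p = 120 × 143/1479 = 11.602 V.
I_s = P/V_s = 78.3/11.602 = 6.7486 A.
I_p = I_s × N_s/N_p = 6.7486 × 143/1479 = 0.652 A.

V_s ≈ 11.6 V, I_p ≈ 0.652 A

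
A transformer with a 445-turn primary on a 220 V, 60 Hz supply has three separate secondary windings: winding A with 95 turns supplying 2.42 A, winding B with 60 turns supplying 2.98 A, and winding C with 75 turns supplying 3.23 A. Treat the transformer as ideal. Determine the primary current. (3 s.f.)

I_p ≈ 1.46 A

V_A = 220 × 95/445 = 46.966 V; V_B = 220 × 60/445 = 29.663 V; V_C = 220 × 75/445 = 37.079 V.
P_out = V_A I_A + V_B I_B + V_C I_C = 46.966×2.42 + 29.663×2.98 + 37.079×3.23 = 113.66 + 88.396 + 119.76 = 321.82 W.
Ideal ⇒ P_in = P_out, so I_p = P_out/V_p = 321.82/220 = 1.46 A.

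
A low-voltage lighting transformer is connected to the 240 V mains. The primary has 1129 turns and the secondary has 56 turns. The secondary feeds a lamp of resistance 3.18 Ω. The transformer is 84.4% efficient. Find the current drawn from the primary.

V_s = 240 × 56/1129 = 11.904 V.
I_s = V_s/R = 11.904/3.18 = 3.7435 A.
P_out = V_s I_s = 11.904 × 3.7435 = 44.564 W.
P_in = P_out/η = 44.564/0.844 = 52.801 W.
I_p = P_in/V_p = 52.801/240 = 0.220 A.

I_p ≈ 0.220 A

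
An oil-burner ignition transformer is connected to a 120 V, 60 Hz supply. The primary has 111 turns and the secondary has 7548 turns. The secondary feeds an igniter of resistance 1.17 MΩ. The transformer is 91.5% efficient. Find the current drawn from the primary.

V_s = 120 × 7548/111 = 8160.0 V.
I_s = V_s/R = 8160.0/(1.17×10^6) = 0.0069744 A.
P_out = V_s I_s = 8160.0 × 0.0069744 = 56.911 W.
P_in = P_out/η = 56.911/0.915 = 62.198 W.
I_p = P_in/V_p = 62.198/120 = 0.518 A.

I_p ≈ 0.518 A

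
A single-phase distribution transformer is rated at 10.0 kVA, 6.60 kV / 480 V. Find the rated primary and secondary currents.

I_p = S/V_p = 10000/6600 = 1.52 A.
I_s = S/V_s = 10000/480 = 20.8 A.

I_p ≈ 1.52 A, I_s ≈ 20.8 A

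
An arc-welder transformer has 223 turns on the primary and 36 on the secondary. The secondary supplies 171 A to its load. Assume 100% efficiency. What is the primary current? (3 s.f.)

I_p ≈ 27.6 A

For an ideal transformer I_p/I_s = N_s/N_p, so I_p = 171 × 36/223 = 27.6 A.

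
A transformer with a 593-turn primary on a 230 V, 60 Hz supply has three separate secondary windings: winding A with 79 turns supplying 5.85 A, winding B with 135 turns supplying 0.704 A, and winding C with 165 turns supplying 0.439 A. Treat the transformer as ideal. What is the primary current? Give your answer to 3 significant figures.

I_p ≈ 1.06 A

V_A = 230 × 79/593 = 30.641 V; V_B = 230 × 135/593 = 52.361 V; V_C = 230 × 165/593 = 63.997 V.
P_out = V_A I_A + V_B I_B + V_C I_C = 30.641×5.85 + 52.361×0.704 + 63.997×0.439 = 179.25 + 36.862 + 28.095 = 244.21 W.
Ideal ⇒ P_in = P_out, so I_p = P_out/V_p = 244.21/230 = 1.06 A.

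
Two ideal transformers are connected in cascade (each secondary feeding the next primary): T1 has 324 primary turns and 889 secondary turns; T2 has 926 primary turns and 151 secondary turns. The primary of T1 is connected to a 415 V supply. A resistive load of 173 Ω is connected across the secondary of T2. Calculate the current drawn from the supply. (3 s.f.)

I_supply ≈ 0.480 A

After T1: V = 415.00 × 889/324 = 1138.7 V.
After T2: V = 1138.7 × 151/926 = 185.68 V.
I_load = 185.68/173 = 1.0733 A, so P_out = 185.68 × 1.0733 = 199.29 W.
All ideal ⇒ P_in = P_out, so I_supply = 199.29/415 = 0.480 A.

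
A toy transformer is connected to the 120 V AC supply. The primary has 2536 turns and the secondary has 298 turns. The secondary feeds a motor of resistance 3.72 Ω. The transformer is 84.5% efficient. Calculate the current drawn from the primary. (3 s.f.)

V_s = 120 × 298/2536 = 14.101 V.
I_s = V_s/R = 14.101/3.72 = 3.7906 A.
P_out = V_s I_s = 14.101 × 3.7906 = 53.451 W.
P_in = P_out/η = 53.451/0.845 = 63.255 W.
I_p = P_in/V_p = 63.255/120 = 0.527 A.

I_p ≈ 0.527 A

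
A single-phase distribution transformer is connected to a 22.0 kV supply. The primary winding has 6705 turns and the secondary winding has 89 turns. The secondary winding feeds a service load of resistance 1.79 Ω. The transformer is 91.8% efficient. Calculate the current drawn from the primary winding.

I_p ≈ 2.36 A

V_s = 22000 × 89/6705 = 292.02 V.
I_s = V_s/R = 292.02/1.79 = 163.14 A.
P_out = V_s I_s = 292.02 × 163.14 = 47640 W.
P_in = P_out/η = 47640/0.918 = 51896 W.
I_p = P_in/V_p = 51896/22000 = 2.36 A.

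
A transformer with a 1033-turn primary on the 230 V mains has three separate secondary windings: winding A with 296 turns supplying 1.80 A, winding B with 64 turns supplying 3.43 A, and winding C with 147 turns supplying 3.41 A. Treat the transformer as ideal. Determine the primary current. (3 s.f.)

V_A = 230 × 296/1033 = 65.905 V; V_B = 230 × 64/1033 = 14.250 V; V_C = 230 × 147/1033 = 32.730 V.
P_out = V_A I_A + V_B I_B + V_C I_C = 65.905×1.80 + 14.250×3.43 + 32.730×3.41 = 118.63 + 48.877 + 111.61 = 279.11 W.
Ideal ⇒ P_in = P_out, so I_p = P_out/V_p = 279.11/230 = 1.21 A.

I_p ≈ 1.21 A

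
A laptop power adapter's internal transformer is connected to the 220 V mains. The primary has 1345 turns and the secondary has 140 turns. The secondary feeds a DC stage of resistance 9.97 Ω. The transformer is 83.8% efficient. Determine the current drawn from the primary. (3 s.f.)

I_p ≈ 0.285 A

V_s = 220 × 140/1345 = 22.900 V.
I_s = V_s/R = 22.900/9.97 = 2.2969 A.
P_out = V_s I_s = 22.900 × 2.2969 = 52.597 W.
P_in = P_out/η = 52.597/0.838 = 62.765 W.
I_p = P_in/V_p = 62.765/220 = 0.285 A.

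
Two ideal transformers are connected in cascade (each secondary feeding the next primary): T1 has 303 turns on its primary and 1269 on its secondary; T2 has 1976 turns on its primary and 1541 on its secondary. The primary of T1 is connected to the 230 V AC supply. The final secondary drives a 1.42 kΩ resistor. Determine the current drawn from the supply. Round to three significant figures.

After T1: V = 230.00 × 1269/303 = 963.27 V.
After T2: V = 963.27 × 1541/1976 = 751.21 V.
I_load = 751.21/1420 = 0.52902 A, so P_out = 751.21 × 0.52902 = 397.41 W.
All ideal ⇒ P_in = P_out, so I_supply = 397.41/230 = 1.73 A.

I_supply ≈ 1.73 A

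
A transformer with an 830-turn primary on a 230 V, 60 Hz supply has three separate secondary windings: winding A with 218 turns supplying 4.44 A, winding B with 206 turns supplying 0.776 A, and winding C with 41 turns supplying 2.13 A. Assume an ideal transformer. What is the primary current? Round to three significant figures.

I_p ≈ 1.46 A

V_A = 230 × 218/830 = 60.410 V; V_B = 230 × 206/830 = 57.084 V; V_C = 230 × 41/830 = 11.361 V.
P_out = V_A I_A + V_B I_B + V_C I_C = 60.410×4.44 + 57.084×0.776 + 11.361×2.13 = 268.22 + 44.297 + 24.200 = 336.72 W.
Ideal ⇒ P_in = P_out, so I_p = P_out/V_p = 336.72/230 = 1.46 A.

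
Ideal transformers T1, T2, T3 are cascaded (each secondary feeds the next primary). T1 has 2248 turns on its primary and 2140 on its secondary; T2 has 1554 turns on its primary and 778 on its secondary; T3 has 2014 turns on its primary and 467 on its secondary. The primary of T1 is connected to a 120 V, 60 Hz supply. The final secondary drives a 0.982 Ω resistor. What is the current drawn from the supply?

I_supply ≈ 1.49 A

Secondary of T1: V = 120.00 × 2140/2248 = 114.23 V.
Secondary of T2: V = 114.23 × 778/1554 = 57.191 V.
Secondary of T3: V = 57.191 × 467/2014 = 13.261 V.
I_load = 13.261/0.982 = 13.504 A, so P_out = 13.261 × 13.504 = 179.08 W.
All ideal ⇒ P_in = P_out, so I_supply = 179.08/120 = 1.49 A.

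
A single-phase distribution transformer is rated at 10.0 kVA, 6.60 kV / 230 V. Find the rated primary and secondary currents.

I_p ≈ 1.52 A, I_s ≈ 43.5 A

I_p = S/V_p = 10000/6600 = 1.52 A.
I_s = S/V_s = 10000/230 = 43.5 A.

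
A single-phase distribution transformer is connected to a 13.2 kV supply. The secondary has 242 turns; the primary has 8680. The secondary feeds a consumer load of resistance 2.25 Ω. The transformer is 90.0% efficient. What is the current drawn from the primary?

V_s = 13200 × 242/8680 = 368.02 V.
I_s = V_s/R = 368.02/2.25 = 163.56 A.
P_out = V_s I_s = 368.02 × 163.56 = 60194 W.
P_in = P_out/η = 60194/0.900 = 66883 W.
I_p = P_in/V_p = 66883/13200 = 5.07 A.

I_p ≈ 5.07 A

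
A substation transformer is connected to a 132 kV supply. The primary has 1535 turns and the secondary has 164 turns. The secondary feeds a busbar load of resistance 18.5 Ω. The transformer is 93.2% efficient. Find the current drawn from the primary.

I_p ≈ 87.4 A

V_s = 132000 × 164/1535 = 14103 V.
I_s = V_s/R = 14103/18.5 = 762.32 A.
P_out = V_s I_s = 14103 × 762.32 = 1.0751×10^7 W.
P_in = P_out/η = 1.0751×10^7/0.932 = 1.1535×10^7 W.
I_p = P_in/V_p = 1.1535×10^7/132000 = 87.4 A.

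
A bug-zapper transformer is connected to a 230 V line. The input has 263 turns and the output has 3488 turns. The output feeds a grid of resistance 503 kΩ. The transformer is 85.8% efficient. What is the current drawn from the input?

V_out = 230 × 3488/263 = 3050.3 V.
I_out = V_out/R = 3050.3/503000 = 0.0060643 A.
P_out = V_out I_out = 3050.3 × 0.0060643 = 18.498 W.
P_in = P_out/η = 18.498/0.858 = 21.560 W.
I_in = P_in/V_in = 21.560/230 = 0.0937 A.

I_in ≈ 0.0937 A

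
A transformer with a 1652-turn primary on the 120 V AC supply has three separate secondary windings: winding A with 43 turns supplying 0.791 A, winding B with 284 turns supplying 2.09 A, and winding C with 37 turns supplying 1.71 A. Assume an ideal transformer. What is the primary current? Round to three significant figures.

I_p ≈ 0.418 A

V_A = 120 × 43/1652 = 3.1235 V; V_B = 120 × 284/1652 = 20.630 V; V_C = 120 × 37/1652 = 2.6877 V.
P_out = V_A I_A + V_B I_B + V_C I_C = 3.1235×0.791 + 20.630×2.09 + 2.6877×1.71 = 2.4707 + 43.116 + 4.5959 = 50.182 W.
Ideal ⇒ P_in = P_out, so I_p = P_out/V_p = 50.182/120 = 0.418 A.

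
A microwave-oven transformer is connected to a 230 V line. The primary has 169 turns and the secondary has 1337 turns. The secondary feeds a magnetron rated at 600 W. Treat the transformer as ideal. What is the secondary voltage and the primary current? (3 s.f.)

V_s = V_p × N_s/N_p = 230 × 1337/169 = 1819.6 V.
I_s = P/V_s = 600/1819.6 = 0.32975 A.
I_p = I_s × N_s/N_p = 0.32975 × 1337/169 = 2.61 A.

V_s ≈ 1820 V, I_p ≈ 2.61 A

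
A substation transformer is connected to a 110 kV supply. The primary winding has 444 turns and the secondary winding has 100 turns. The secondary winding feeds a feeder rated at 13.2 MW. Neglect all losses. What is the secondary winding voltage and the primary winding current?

V_s = V_p × N_s/N_p = 110000 × 100/444 = 24775 V.
I_s = P/V_s = 1.32×10^7/24775 = 532.80 A.
I_p = I_s × N_s/N_p = 532.80 × 100/444 = 120 A.

V_s ≈ 24800 V, I_p ≈ 120 A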